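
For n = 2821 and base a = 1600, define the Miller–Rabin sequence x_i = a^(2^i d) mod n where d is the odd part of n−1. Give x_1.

n − 1 = 2820 = 2^2 · 705, so s = 2 and d = 705.
x_0 = 1600^705 mod 2821 = 1.
x_1 = 1^2 mod 2821 = 1.

1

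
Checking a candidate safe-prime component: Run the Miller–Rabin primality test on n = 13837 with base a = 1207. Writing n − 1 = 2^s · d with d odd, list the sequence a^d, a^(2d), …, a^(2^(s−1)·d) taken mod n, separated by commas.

n − 1 = 13836 = 2^2 · 3459, so s = 2 and d = 3459.
x_0 = 1207^3459 mod 13837 = 5467.
x_1 = 5467^2 mod 13837 = 169.

5467, 169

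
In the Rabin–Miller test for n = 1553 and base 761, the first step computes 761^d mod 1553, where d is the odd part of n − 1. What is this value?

99

n − 1 = 1552 = 2^4 · 97, so s = 4 and d = 97.
Repeated squaring mod 1553: 761^1 ≡ 761, 761^2 ≡ 1405, 761^4 ≡ 162, 761^8 ≡ 1396, 761^16 ≡ 1354, 761^32 ≡ 776, 761^64 ≡ 1165.
97 = 64 + 32 + 1, so 761^97 ≡ 1165·776·761 ≡ 99 (mod 1553).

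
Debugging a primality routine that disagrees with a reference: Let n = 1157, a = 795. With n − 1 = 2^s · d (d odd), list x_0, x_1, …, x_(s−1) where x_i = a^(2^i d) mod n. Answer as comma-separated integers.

n − 1 = 1156 = 2^2 · 289, so s = 2 and d = 289.
x_0 = 795^289 mod 1157 = 132.
x_1 = 132^2 mod 1157 = 69.

132, 69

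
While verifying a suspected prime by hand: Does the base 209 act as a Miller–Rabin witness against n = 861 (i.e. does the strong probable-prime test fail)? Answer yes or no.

n − 1 = 860 = 2^2 · 215, so s = 2 and d = 215.
By repeated squaring, 209^215 ≡ 860 (mod 861).
x_0 = 209^215 mod 861 = 860.
x_0 = 860 ≡ −1, so 209 is not a witness.

no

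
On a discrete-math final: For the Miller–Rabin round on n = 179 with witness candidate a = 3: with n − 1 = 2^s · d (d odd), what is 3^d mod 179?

1

n − 1 = 178 = 2^1 · 89, so s = 1 and d = 89.
By repeated squaring, 3^89 ≡ 1 (mod 179).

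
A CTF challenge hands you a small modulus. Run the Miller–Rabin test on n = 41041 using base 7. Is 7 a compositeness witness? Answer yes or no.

n − 1 = 41040 = 2^4 · 2565, so s = 4 and d = 2565.
Repeated squaring mod 41041: 7^1 ≡ 7, 7^2 ≡ 49, 7^4 ≡ 2401, 7^8 ≡ 19061, 7^16 ≡ 26789, 7^32 ≡ 7595, 7^64 ≡ 21420, 7^128 ≡ 19061, 7^256 ≡ 26789, 7^512 ≡ 7595, 7^1024 ≡ 21420, 7^2048 ≡ 19061.
2565 = 2048 + 512 + 4 + 1, so 7^2565 ≡ 19061·7595·2401·7 ≡ 1022 (mod 41041).
x_0 = 7^2565 mod 41041 = 1022.
x_0 is neither 1 nor 41040, so continue squaring.
x_1 = 1022^2 mod 41041 = 18459.
x_2 = 18459^2 mod 41041 = 12299.
x_3 = 12299^2 mod 41041 = 29316.
Reached i = s−1 = 3 without hitting −1: 7 is a Miller–Rabin witness and 41041 is composite.

yes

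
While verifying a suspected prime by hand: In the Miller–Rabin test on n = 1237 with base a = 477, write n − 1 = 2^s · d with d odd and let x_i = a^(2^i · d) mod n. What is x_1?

1236

n − 1 = 1236 = 2^2 · 309, so s = 2 and d = 309.
Repeated squaring mod 1237: 477^1 ≡ 477, 477^2 ≡ 1158, 477^4 ≡ 56, 477^8 ≡ 662, 477^16 ≡ 346, 477^32 ≡ 964, 477^64 ≡ 309, 477^128 ≡ 232, 477^256 ≡ 633.
309 = 256 + 32 + 16 + 4 + 1, so 477^309 ≡ 633·964·346·56·477 ≡ 546 (mod 1237).
x_0 = 546.
x_1 = 546^2 mod 1237 = 1236.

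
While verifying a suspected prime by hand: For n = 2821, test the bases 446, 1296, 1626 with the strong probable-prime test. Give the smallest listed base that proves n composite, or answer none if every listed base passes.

none

n − 1 = 2820 = 2^2 · 705, so s = 2 and d = 705.
Base 446: x_0 = 446^705 mod 2821 = 2820. x_0 = 2820 ≡ −1, so 446 is not a witness.
Base 1296: x_0 = 1296^705 mod 2821 = 1. x_0 = 1, so 1296 is not a witness.
Base 1626: x_0 = 1626^705 mod 2821 = 1. x_0 = 1, so 1626 is not a witness.
No listed base is a witness for 2821.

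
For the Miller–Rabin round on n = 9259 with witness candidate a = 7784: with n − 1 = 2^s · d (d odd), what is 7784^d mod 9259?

5577

n − 1 = 9258 = 2^1 · 4629, so s = 1 and d = 4629.
7784^4629 mod 9259 = 5577.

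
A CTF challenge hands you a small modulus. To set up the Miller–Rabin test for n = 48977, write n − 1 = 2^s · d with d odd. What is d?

3061

Halving: 48976 → 24488 → 12244 → 6122 → 3061; 3061 is odd.
So 48976 = 2^4 · 3061.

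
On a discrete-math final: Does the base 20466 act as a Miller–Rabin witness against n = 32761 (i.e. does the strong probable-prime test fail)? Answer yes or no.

yes

n − 1 = 32760 = 2^3 · 4095, so s = 3 and d = 4095.
x_0 = 20466^4095 mod 32761 = 21178.
x_0 is neither 1 nor 32760, so continue squaring.
x_1 = 21178^2 mod 32761 = 9594.
x_2 = 9594^2 mod 32761 = 19187.
Reached i = s−1 = 2 without hitting −1: 20466 is a Miller–Rabin witness and 32761 is composite.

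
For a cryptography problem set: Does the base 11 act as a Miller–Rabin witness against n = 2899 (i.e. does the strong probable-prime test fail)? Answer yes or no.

n − 1 = 2898 = 2^1 · 1449, so s = 1 and d = 1449.
x_0 = 11^1449 mod 2899 = 1958.
x_0 ∉ {1, 2898} and s = 1, so 11 is a Miller–Rabin witness and 2899 is composite.

yes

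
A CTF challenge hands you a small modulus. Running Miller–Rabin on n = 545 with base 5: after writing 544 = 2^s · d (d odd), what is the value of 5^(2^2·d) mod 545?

n − 1 = 544 = 2^5 · 17, so s = 5 and d = 17.
x_0 = 5^17 mod 545 = 445.
x_1 = 445^2 mod 545 = 190.
x_2 = 190^2 mod 545 = 130.

130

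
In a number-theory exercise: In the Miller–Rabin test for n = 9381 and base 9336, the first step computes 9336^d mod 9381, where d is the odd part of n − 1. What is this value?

n − 1 = 9380 = 2^2 · 2345, so s = 2 and d = 2345.
9336^2345 mod 9381 = 3936.

3936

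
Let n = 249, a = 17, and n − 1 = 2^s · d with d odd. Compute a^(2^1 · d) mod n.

10

n − 1 = 248 = 2^3 · 31, so s = 3 and d = 31.
By repeated squaring, 17^31 ≡ 116 (mod 249).
x_0 = 116.
x_1 = 116^2 mod 249 = 10.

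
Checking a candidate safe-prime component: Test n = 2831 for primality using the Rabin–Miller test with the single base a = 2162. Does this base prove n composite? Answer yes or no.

n − 1 = 2830 = 2^1 · 1415, so s = 1 and d = 1415.
Repeated squaring mod 2831: 2162^1 ≡ 2162, 2162^2 ≡ 263, 2162^4 ≡ 1225, 2162^8 ≡ 195, 2162^16 ≡ 1222, 2162^32 ≡ 1347, 2162^64 ≡ 2569, 2162^128 ≡ 700, 2162^256 ≡ 237, 2162^512 ≡ 2380, 2162^1024 ≡ 2400.
1415 = 1024 + 256 + 128 + 4 + 2 + 1, so 2162^1415 ≡ 2400·237·700·1225·263·2162 ≡ 516 (mod 2831).
x_0 = 2162^1415 mod 2831 = 516.
x_0 ∉ {1, 2830} and s = 1, so 2162 is a Miller–Rabin witness and 2831 is composite.

yes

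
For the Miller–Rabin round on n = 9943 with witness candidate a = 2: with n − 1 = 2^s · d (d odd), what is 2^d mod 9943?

6006

n − 1 = 9942 = 2^1 · 4971, so s = 1 and d = 4971.
2^4971 mod 9943 = 6006.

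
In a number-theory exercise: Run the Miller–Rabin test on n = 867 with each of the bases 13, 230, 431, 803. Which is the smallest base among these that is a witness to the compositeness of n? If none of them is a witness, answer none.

n − 1 = 866 = 2^1 · 433, so s = 1 and d = 433.
Base 13: x_0 = 13^433 mod 867 = 370. x_0 ∉ {1, 866} and s = 1, so 13 is a Miller–Rabin witness and 867 is composite.
Base 230: x_0 = 230^433 mod 867 = 587. x_0 ∉ {1, 866} and s = 1, so 230 is a Miller–Rabin witness and 867 is composite.
Base 431: x_0 = 431^433 mod 867 = 278. x_0 ∉ {1, 866} and s = 1, so 431 is a Miller–Rabin witness and 867 is composite.
Base 803: x_0 = 803^433 mod 867 = 89. x_0 ∉ {1, 866} and s = 1, so 803 is a Miller–Rabin witness and 867 is composite.
The smallest witness among the given bases is 13.

13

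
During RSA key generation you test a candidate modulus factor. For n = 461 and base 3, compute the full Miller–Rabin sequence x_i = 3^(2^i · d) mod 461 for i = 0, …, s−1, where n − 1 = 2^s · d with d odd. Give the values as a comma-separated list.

n − 1 = 460 = 2^2 · 115, so s = 2 and d = 115.
x_0 = 3^115 mod 461 = 413.
x_1 = 413^2 mod 461 = 460.

413, 460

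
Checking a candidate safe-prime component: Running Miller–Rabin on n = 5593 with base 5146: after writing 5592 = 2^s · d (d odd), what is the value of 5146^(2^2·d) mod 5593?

225

n − 1 = 5592 = 2^3 · 699, so s = 3 and d = 699.
x_0 = 5146^699 mod 5593 = 771.
x_1 = 771^2 mod 5593 = 1583.
x_2 = 1583^2 mod 5593 = 225.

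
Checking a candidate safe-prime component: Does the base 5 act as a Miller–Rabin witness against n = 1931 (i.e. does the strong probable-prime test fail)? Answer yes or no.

n − 1 = 1930 = 2^1 · 965, so s = 1 and d = 965.
x_0 = 5^965 mod 1931 = 1.
x_0 = 1, so 5 is not a witness.

no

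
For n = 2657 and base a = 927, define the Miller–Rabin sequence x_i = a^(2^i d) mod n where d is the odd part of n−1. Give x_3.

n − 1 = 2656 = 2^5 · 83, so s = 5 and d = 83.
x_0 = 927^83 mod 2657 = 2278.
x_1 = 2278^2 mod 2657 = 163.
x_2 = 163^2 mod 2657 = 2656.
x_3 = 2656^2 mod 2657 = 1.

1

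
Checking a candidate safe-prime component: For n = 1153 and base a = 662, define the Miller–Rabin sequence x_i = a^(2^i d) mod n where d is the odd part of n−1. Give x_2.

802

n − 1 = 1152 = 2^7 · 9, so s = 7 and d = 9.
x_0 = 662^9 mod 1153 = 699.
x_1 = 699^2 mod 1153 = 882.
x_2 = 882^2 mod 1153 = 802.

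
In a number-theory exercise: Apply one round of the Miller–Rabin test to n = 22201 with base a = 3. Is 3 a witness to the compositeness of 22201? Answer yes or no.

yes

n − 1 = 22200 = 2^3 · 2775, so s = 3 and d = 2775.
x_0 = 3^2775 mod 22201 = 11578.
x_0 is neither 1 nor 22200, so continue squaring.
x_1 = 11578^2 mod 22201 = 446.
x_2 = 446^2 mod 22201 = 21308.
Reached i = s−1 = 2 without hitting −1: 3 is a Miller–Rabin witness and 22201 is composite.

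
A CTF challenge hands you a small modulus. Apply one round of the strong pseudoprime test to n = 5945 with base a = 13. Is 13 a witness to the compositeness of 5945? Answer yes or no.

yes

n − 1 = 5944 = 2^3 · 743, so s = 3 and d = 743.
By repeated squaring, 13^743 ≡ 5552 (mod 5945).
x_0 = 13^743 mod 5945 = 5552.
x_0 is neither 1 nor 5944, so continue squaring.
x_1 = 5552^2 mod 5945 = 5824.
x_2 = 5824^2 mod 5945 = 2751.
Reached i = s−1 = 2 without hitting −1: 13 is a Miller–Rabin witness and 5945 is composite.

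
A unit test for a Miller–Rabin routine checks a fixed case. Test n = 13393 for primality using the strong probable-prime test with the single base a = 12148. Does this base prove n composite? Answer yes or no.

n − 1 = 13392 = 2^4 · 837, so s = 4 and d = 837.
Repeated squaring mod 13393: 12148^1 ≡ 12148, 12148^2 ≡ 9830, 12148^4 ≡ 11798, 12148^8 ≡ 12748, 12148^16 ≡ 842, 12148^32 ≡ 12528, 12148^64 ≡ 11610, 12148^128 ≡ 4948, 12148^256 ≡ 300, 12148^512 ≡ 9642.
837 = 512 + 256 + 64 + 4 + 1, so 12148^837 ≡ 9642·300·11610·11798·12148 ≡ 2094 (mod 13393).
x_0 = 12148^837 mod 13393 = 2094.
x_0 is neither 1 nor 13392, so continue squaring.
x_1 = 2094^2 mod 13393 = 5325.
x_2 = 5325^2 mod 13393 = 2644.
x_3 = 2644^2 mod 13393 = 12983.
Reached i = s−1 = 3 without hitting −1: 12148 is a Miller–Rabin witness and 13393 is composite.

yes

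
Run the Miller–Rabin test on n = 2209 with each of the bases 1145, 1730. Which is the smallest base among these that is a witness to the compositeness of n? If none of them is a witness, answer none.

n − 1 = 2208 = 2^5 · 69, so s = 5 and d = 69.
Base 1145: x_0 = 1145^69 mod 2209 = 1. x_0 = 1, so 1145 is not a witness.
Base 1730: x_0 = 1730^69 mod 2209 = 2208. x_0 = 2208 ≡ −1, so 1730 is not a witness.
No listed base is a witness for 2209.

none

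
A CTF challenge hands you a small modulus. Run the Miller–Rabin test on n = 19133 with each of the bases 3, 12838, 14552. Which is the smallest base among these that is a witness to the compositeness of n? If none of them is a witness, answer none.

3

n − 1 = 19132 = 2^2 · 4783, so s = 2 and d = 4783.
Base 3: x_0 = 3^4783 mod 19133 = 5106. x_0 is neither 1 nor 19132, so continue squaring. x_1 = 5106^2 mod 19133 = 12090. Reached i = s−1 = 1 without hitting −1: 3 is a Miller–Rabin witness and 19133 is composite.
Base 12838: x_0 = 12838^4783 mod 19133 = 11320. x_0 is neither 1 nor 19132, so continue squaring. x_1 = 11320^2 mod 19133 = 8699. Reached i = s−1 = 1 without hitting −1: 12838 is a Miller–Rabin witness and 19133 is composite.
Base 14552: x_0 = 14552^4783 mod 19133 = 871. x_0 is neither 1 nor 19132, so continue squaring. x_1 = 871^2 mod 19133 = 12454. Reached i = s−1 = 1 without hitting −1: 14552 is a Miller–Rabin witness and 19133 is composite.
The smallest witness among the given bases is 3.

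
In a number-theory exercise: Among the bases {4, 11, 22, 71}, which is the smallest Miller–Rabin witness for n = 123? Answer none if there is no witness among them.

n − 1 = 122 = 2^1 · 61, so s = 1 and d = 61.
Base 4: x_0 = 4^61 mod 123 = 4. x_0 ∉ {1, 122} and s = 1, so 4 is a Miller–Rabin witness and 123 is composite.
Base 11: x_0 = 11^61 mod 123 = 71. x_0 ∉ {1, 122} and s = 1, so 11 is a Miller–Rabin witness and 123 is composite.
Base 22: x_0 = 22^61 mod 123 = 19. x_0 ∉ {1, 122} and s = 1, so 22 is a Miller–Rabin witness and 123 is composite.
Base 71: x_0 = 71^61 mod 123 = 11. x_0 ∉ {1, 122} and s = 1, so 71 is a Miller–Rabin witness and 123 is composite.
The smallest witness among the given bases is 4.

4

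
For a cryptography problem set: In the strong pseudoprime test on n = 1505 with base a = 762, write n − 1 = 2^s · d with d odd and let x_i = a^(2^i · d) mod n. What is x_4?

701

n − 1 = 1504 = 2^5 · 47, so s = 5 and d = 47.
x_0 = 762^47 mod 1505 = 783.
x_1 = 783^2 mod 1505 = 554.
x_2 = 554^2 mod 1505 = 1401.
x_3 = 1401^2 mod 1505 = 281.
x_4 = 281^2 mod 1505 = 701.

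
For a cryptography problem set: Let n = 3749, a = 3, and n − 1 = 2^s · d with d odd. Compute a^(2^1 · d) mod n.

n − 1 = 3748 = 2^2 · 937, so s = 2 and d = 937.
x_0 = 3^937 mod 3749 = 2539.
x_1 = 2539^2 mod 3749 = 1990.

1990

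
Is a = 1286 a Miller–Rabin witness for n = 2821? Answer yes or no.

no

n − 1 = 2820 = 2^2 · 705, so s = 2 and d = 705.
Repeated squaring mod 2821: 1286^1 ≡ 1286, 1286^2 ≡ 690, 1286^4 ≡ 2172, 1286^8 ≡ 872, 1286^16 ≡ 1535, 1286^32 ≡ 690, 1286^64 ≡ 2172, 1286^128 ≡ 872, 1286^256 ≡ 1535, 1286^512 ≡ 690.
705 = 512 + 128 + 64 + 1, so 1286^705 ≡ 690·872·2172·1286 ≡ 2820 (mod 2821).
x_0 = 1286^705 mod 2821 = 2820.
x_0 = 2820 ≡ −1, so 1286 is not a witness.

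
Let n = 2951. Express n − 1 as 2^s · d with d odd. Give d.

Halving: 2950 → 1475; 1475 is odd.
So 2950 = 2^1 · 1475.

1475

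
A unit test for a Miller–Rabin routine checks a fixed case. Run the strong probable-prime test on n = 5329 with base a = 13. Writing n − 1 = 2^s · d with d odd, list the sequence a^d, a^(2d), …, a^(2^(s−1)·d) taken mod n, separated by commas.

2139, 3039, 364, 4600

n − 1 = 5328 = 2^4 · 333, so s = 4 and d = 333.
x_0 = 13^333 mod 5329 = 2139.
x_1 = 2139^2 mod 5329 = 3039.
x_2 = 3039^2 mod 5329 = 364.
x_3 = 364^2 mod 5329 = 4600.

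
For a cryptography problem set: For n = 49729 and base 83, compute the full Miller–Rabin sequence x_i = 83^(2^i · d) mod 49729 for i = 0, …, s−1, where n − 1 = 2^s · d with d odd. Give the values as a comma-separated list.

8921, 17841, 35681, 21632, 43263, 36796

n − 1 = 49728 = 2^6 · 777, so s = 6 and d = 777.
x_0 = 83^777 mod 49729 = 8921.
x_1 = 8921^2 mod 49729 = 17841.
x_2 = 17841^2 mod 49729 = 35681.
x_3 = 35681^2 mod 49729 = 21632.
x_4 = 21632^2 mod 49729 = 43263.
x_5 = 43263^2 mod 49729 = 36796.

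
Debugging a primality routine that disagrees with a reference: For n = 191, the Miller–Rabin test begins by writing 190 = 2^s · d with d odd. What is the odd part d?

95

Halving: 190 → 95; 95 is odd.
So 190 = 2^1 · 95.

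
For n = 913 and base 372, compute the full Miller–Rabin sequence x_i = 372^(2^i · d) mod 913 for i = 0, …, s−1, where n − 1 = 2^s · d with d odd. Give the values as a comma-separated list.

n − 1 = 912 = 2^4 · 57, so s = 4 and d = 57.
x_0 = 372^57 mod 913 = 312.
x_1 = 312^2 mod 913 = 566.
x_2 = 566^2 mod 913 = 806.
x_3 = 806^2 mod 913 = 493.

312, 566, 806, 493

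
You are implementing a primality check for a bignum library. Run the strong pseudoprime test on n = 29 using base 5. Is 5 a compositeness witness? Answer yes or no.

n − 1 = 28 = 2^2 · 7, so s = 2 and d = 7.
x_0 = 5^7 mod 29 = 28.
x_0 = 28 ≡ −1, so 5 is not a witness.

no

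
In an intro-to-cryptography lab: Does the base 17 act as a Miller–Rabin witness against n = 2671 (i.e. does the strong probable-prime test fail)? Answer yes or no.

no

n − 1 = 2670 = 2^1 · 1335, so s = 1 and d = 1335.
Repeated squaring mod 2671: 17^1 ≡ 17, 17^2 ≡ 289, 17^4 ≡ 720, 17^8 ≡ 226, 17^16 ≡ 327, 17^32 ≡ 89, 17^64 ≡ 2579, 17^128 ≡ 451, 17^256 ≡ 405, 17^512 ≡ 1094, 17^1024 ≡ 228.
1335 = 1024 + 256 + 32 + 16 + 4 + 2 + 1, so 17^1335 ≡ 228·405·89·327·720·289·17 ≡ 1 (mod 2671).
x_0 = 17^1335 mod 2671 = 1.
x_0 = 1, so 17 is not a witness.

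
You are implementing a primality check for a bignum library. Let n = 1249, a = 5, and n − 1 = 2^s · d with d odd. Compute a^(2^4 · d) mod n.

n − 1 = 1248 = 2^5 · 39, so s = 5 and d = 39.
x_0 = 5^39 mod 1249 = 554.
x_1 = 554^2 mod 1249 = 911.
x_2 = 911^2 mod 1249 = 585.
x_3 = 585^2 mod 1249 = 1248.
x_4 = 1248^2 mod 1249 = 1.

1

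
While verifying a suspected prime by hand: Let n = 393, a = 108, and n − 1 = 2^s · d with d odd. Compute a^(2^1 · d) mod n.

165

n − 1 = 392 = 2^3 · 49, so s = 3 and d = 49.
x_0 = 108^49 mod 393 = 339.
x_1 = 339^2 mod 393 = 165.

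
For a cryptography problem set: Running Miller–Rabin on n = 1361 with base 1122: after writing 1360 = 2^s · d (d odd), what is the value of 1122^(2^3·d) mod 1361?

n − 1 = 1360 = 2^4 · 85, so s = 4 and d = 85.
x_0 = 1122^85 mod 1361 = 747.
x_1 = 747^2 mod 1361 = 1360.
x_2 = 1360^2 mod 1361 = 1.
x_3 = 1^2 mod 1361 = 1.

1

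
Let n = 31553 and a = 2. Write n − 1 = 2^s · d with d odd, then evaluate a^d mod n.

n − 1 = 31552 = 2^6 · 493, so s = 6 and d = 493.
Repeated squaring mod 31553: 2^1 ≡ 2, 2^2 ≡ 4, 2^4 ≡ 16, 2^8 ≡ 256, 2^16 ≡ 2430, 2^32 ≡ 4489, 2^64 ≡ 20307, 2^128 ≡ 8092, 2^256 ≡ 7989.
493 = 256 + 128 + 64 + 32 + 8 + 4 + 1, so 2^493 ≡ 7989·8092·20307·4489·256·16·2 ≡ 15656 (mod 31553).

15656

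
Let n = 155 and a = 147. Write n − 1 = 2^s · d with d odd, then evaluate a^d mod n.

n − 1 = 154 = 2^1 · 77, so s = 1 and d = 77.
Repeated squaring mod 155: 147^1 ≡ 147, 147^2 ≡ 64, 147^4 ≡ 66, 147^8 ≡ 16, 147^16 ≡ 101, 147^32 ≡ 126, 147^64 ≡ 66.
77 = 64 + 8 + 4 + 1, so 147^77 ≡ 66·16·66·147 ≡ 122 (mod 155).

122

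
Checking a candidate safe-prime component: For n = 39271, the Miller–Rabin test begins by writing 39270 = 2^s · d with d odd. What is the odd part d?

Halving: 39270 → 19635; 19635 is odd.
So 39270 = 2^1 · 19635.

19635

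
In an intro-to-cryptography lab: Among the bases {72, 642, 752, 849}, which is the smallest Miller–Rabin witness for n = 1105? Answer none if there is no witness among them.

none

n − 1 = 1104 = 2^4 · 69, so s = 4 and d = 69.
Base 72: x_0 = 72^69 mod 1105 = 242. x_0 is neither 1 nor 1104, so continue squaring. x_1 = 242^2 mod 1105 = 1104. x_1 ≡ −1, so 72 is not a witness.
Base 642: x_0 = 642^69 mod 1105 = 642. x_0 is neither 1 nor 1104, so continue squaring. x_1 = 642^2 mod 1105 = 1104. x_1 ≡ −1, so 642 is not a witness.
Base 752: x_0 = 752^69 mod 1105 = 242. x_0 is neither 1 nor 1104, so continue squaring. x_1 = 242^2 mod 1105 = 1104. x_1 ≡ −1, so 752 is not a witness.
Base 849: x_0 = 849^69 mod 1105 = 1104. x_0 = 1104 ≡ −1, so 849 is not a witness.
No listed base is a witness for 1105.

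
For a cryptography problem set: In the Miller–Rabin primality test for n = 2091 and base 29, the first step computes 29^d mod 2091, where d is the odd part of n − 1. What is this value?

530

n − 1 = 2090 = 2^1 · 1045, so s = 1 and d = 1045.
29^1045 mod 2091 = 530.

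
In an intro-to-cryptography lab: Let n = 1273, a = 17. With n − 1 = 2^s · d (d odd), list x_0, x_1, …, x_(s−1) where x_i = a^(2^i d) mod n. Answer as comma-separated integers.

n − 1 = 1272 = 2^3 · 159, so s = 3 and d = 159.
x_0 = 17^159 mod 1273 = 1014.
x_1 = 1014^2 mod 1273 = 885.
x_2 = 885^2 mod 1273 = 330.

1014, 885, 330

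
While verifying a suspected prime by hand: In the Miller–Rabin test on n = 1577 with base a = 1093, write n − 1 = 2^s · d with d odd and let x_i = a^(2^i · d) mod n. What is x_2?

n − 1 = 1576 = 2^3 · 197, so s = 3 and d = 197.
Repeated squaring mod 1577: 1093^1 ≡ 1093, 1093^2 ≡ 860, 1093^4 ≡ 1564, 1093^8 ≡ 169, 1093^16 ≡ 175, 1093^32 ≡ 662, 1093^64 ≡ 1415, 1093^128 ≡ 1012.
197 = 128 + 64 + 4 + 1, so 1093^197 ≡ 1012·1415·1564·1093 ≡ 553 (mod 1577).
x_0 = 553.
x_1 = 553^2 mod 1577 = 1448.
x_2 = 1448^2 mod 1577 = 871.

871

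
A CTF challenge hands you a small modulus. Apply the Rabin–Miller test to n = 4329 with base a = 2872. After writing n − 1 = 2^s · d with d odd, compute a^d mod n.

2872

n − 1 = 4328 = 2^3 · 541, so s = 3 and d = 541.
2872^541 mod 4329 = 2872.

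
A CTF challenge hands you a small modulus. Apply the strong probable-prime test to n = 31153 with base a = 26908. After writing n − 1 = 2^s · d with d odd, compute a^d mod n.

5594

n − 1 = 31152 = 2^4 · 1947, so s = 4 and d = 1947.
By repeated squaring, 26908^1947 ≡ 5594 (mod 31153).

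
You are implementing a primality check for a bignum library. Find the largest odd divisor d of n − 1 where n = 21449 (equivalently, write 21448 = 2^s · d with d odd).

2681

Halving: 21448 → 10724 → 5362 → 2681; 2681 is odd.
So 21448 = 2^3 · 2681.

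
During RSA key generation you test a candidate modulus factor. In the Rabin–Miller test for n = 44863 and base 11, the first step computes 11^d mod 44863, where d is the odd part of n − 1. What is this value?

40916

n − 1 = 44862 = 2^1 · 22431, so s = 1 and d = 22431.
By repeated squaring, 11^22431 ≡ 40916 (mod 44863).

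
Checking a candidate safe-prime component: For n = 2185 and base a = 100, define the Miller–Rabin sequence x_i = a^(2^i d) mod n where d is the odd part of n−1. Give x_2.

n − 1 = 2184 = 2^3 · 273, so s = 3 and d = 273.
Repeated squaring mod 2185: 100^1 ≡ 100, 100^2 ≡ 1260, 100^4 ≡ 1290, 100^8 ≡ 1315, 100^16 ≡ 890, 100^32 ≡ 1130, 100^64 ≡ 860, 100^128 ≡ 1070, 100^256 ≡ 2145.
273 = 256 + 16 + 1, so 100^273 ≡ 2145·890·100 ≡ 1550 (mod 2185).
x_0 = 1550.
x_1 = 1550^2 mod 2185 = 1185.
x_2 = 1185^2 mod 2185 = 1455.

1455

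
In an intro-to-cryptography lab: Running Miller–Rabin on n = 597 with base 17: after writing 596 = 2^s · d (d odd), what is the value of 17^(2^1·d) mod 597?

580

n − 1 = 596 = 2^2 · 149, so s = 2 and d = 149.
x_0 = 17^149 mod 597 = 287.
x_1 = 287^2 mod 597 = 580.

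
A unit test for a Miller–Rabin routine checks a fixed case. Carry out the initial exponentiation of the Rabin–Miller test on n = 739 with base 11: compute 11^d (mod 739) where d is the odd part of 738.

1

n − 1 = 738 = 2^1 · 369, so s = 1 and d = 369.
Repeated squaring mod 739: 11^1 ≡ 11, 11^2 ≡ 121, 11^4 ≡ 600, 11^8 ≡ 107, 11^16 ≡ 364, 11^32 ≡ 215, 11^64 ≡ 407, 11^128 ≡ 113, 11^256 ≡ 206.
369 = 256 + 64 + 32 + 16 + 1, so 11^369 ≡ 206·407·215·364·11 ≡ 1 (mod 739).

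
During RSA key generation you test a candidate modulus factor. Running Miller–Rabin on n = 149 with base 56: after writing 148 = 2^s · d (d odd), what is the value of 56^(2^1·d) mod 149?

n − 1 = 148 = 2^2 · 37, so s = 2 and d = 37.
x_0 = 56^37 mod 149 = 105.
x_1 = 105^2 mod 149 = 148.

148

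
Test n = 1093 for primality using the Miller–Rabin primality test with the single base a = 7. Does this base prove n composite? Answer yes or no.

no

n − 1 = 1092 = 2^2 · 273, so s = 2 and d = 273.
x_0 = 7^273 mod 1093 = 1.
x_0 = 1, so 7 is not a witness.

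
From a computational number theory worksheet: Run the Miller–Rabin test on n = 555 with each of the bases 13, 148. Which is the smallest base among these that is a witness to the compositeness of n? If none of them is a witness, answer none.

13

n − 1 = 554 = 2^1 · 277, so s = 1 and d = 277.
Base 13: x_0 = 13^277 mod 555 = 523. x_0 ∉ {1, 554} and s = 1, so 13 is a Miller–Rabin witness and 555 is composite.
Base 148: x_0 = 148^277 mod 555 = 148. x_0 ∉ {1, 554} and s = 1, so 148 is a Miller–Rabin witness and 555 is composite.
The smallest witness among the given bases is 13.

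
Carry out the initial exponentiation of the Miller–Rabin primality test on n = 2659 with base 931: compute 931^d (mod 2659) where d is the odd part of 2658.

1

n − 1 = 2658 = 2^1 · 1329, so s = 1 and d = 1329.
Repeated squaring mod 2659: 931^1 ≡ 931, 931^2 ≡ 2586, 931^4 ≡ 11, 931^8 ≡ 121, 931^16 ≡ 1346, 931^32 ≡ 937, 931^64 ≡ 499, 931^128 ≡ 1714, 931^256 ≡ 2260, 931^512 ≡ 2320, 931^1024 ≡ 584.
1329 = 1024 + 256 + 32 + 16 + 1, so 931^1329 ≡ 584·2260·937·1346·931 ≡ 1 (mod 2659).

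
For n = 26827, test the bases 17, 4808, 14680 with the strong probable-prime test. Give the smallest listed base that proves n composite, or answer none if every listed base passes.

n − 1 = 26826 = 2^1 · 13413, so s = 1 and d = 13413.
Base 17: x_0 = 17^13413 mod 26827 = 26470. x_0 ∉ {1, 26826} and s = 1, so 17 is a Miller–Rabin witness and 26827 is composite.
Base 4808: x_0 = 4808^13413 mod 26827 = 10779. x_0 ∉ {1, 26826} and s = 1, so 4808 is a Miller–Rabin witness and 26827 is composite.
Base 14680: x_0 = 14680^13413 mod 26827 = 10186. x_0 ∉ {1, 26826} and s = 1, so 14680 is a Miller–Rabin witness and 26827 is composite.
The smallest witness among the given bases is 17.

17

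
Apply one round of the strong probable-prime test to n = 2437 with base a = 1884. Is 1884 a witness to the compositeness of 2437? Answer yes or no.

no

n − 1 = 2436 = 2^2 · 609, so s = 2 and d = 609.
x_0 = 1884^609 mod 2437 = 1.
x_0 = 1, so 1884 is not a witness.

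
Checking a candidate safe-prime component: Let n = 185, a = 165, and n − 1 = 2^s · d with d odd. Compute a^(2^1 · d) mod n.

65

n − 1 = 184 = 2^3 · 23, so s = 3 and d = 23.
x_0 = 165^23 mod 185 = 55.
x_1 = 55^2 mod 185 = 65.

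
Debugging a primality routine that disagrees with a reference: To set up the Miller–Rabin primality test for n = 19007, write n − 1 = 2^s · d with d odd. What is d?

9503

Halving: 19006 → 9503; 9503 is odd.
So 19006 = 2^1 · 9503.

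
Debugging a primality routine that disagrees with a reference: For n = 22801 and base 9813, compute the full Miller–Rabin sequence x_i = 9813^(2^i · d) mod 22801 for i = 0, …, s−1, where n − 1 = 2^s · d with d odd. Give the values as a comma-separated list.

n − 1 = 22800 = 2^4 · 1425, so s = 4 and d = 1425.
x_0 = 9813^1425 mod 22801 = 15552.
x_1 = 15552^2 mod 22801 = 14497.
x_2 = 14497^2 mod 22801 = 6192.
x_3 = 6192^2 mod 22801 = 12383.

15552, 14497, 6192, 12383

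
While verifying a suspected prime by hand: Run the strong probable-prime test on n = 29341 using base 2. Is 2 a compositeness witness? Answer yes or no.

n − 1 = 29340 = 2^2 · 7335, so s = 2 and d = 7335.
Repeated squaring mod 29341: 2^1 ≡ 2, 2^2 ≡ 4, 2^4 ≡ 16, 2^8 ≡ 256, 2^16 ≡ 6854, 2^32 ≡ 2375, 2^64 ≡ 7153, 2^128 ≡ 24046, 2^256 ≡ 16370, 2^512 ≡ 5547, 2^1024 ≡ 19841, 2^2048 ≡ 26425, 2^4096 ≡ 23507.
7335 = 4096 + 2048 + 1024 + 128 + 32 + 4 + 2 + 1, so 2^7335 ≡ 23507·26425·19841·24046·2375·16·4·2 ≡ 26424 (mod 29341).
x_0 = 2^7335 mod 29341 = 26424.
x_0 is neither 1 nor 29340, so continue squaring.
x_1 = 26424^2 mod 29341 = 29340.
x_1 ≡ −1, so 2 is not a witness.

no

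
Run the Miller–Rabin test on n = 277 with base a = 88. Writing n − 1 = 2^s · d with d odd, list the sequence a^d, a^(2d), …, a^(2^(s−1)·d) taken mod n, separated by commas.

n − 1 = 276 = 2^2 · 69, so s = 2 and d = 69.
x_0 = 88^69 mod 277 = 1.
x_1 = 1^2 mod 277 = 1.

1, 1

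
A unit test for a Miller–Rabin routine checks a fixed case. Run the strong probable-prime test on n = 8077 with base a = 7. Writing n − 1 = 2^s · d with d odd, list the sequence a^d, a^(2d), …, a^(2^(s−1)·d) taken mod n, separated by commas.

4627, 5079

n − 1 = 8076 = 2^2 · 2019, so s = 2 and d = 2019.
x_0 = 7^2019 mod 8077 = 4627.
x_1 = 4627^2 mod 8077 = 5079.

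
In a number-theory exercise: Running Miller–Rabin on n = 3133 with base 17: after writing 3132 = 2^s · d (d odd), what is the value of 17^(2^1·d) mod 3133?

n − 1 = 3132 = 2^2 · 783, so s = 2 and d = 783.
x_0 = 17^783 mod 3133 = 168.
x_1 = 168^2 mod 3133 = 27.

27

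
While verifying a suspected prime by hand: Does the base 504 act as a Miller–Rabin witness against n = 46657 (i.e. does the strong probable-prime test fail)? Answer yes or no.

yes

n − 1 = 46656 = 2^6 · 729, so s = 6 and d = 729.
x_0 = 504^729 mod 46657 = 18654.
x_0 is neither 1 nor 46656, so continue squaring.
x_1 = 18654^2 mod 46657 = 3810.
x_2 = 3810^2 mod 46657 = 5773.
x_3 = 5773^2 mod 46657 = 14431.
x_4 = 14431^2 mod 46657 = 23570.
x_5 = 23570^2 mod 46657 = 1.
x_5 = 1 but x_4 ≠ ±1, a nontrivial square root of 1 — 504 is a witness and 46657 is composite.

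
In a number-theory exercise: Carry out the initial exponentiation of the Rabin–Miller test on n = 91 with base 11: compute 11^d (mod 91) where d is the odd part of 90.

n − 1 = 90 = 2^1 · 45, so s = 1 and d = 45.
11^45 mod 91 = 8.

8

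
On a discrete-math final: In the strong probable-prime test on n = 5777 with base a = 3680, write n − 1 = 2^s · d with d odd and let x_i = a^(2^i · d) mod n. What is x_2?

4877

n − 1 = 5776 = 2^4 · 361, so s = 4 and d = 361.
x_0 = 3680^361 mod 5777 = 4793.
x_1 = 4793^2 mod 5777 = 3497.
x_2 = 3497^2 mod 5777 = 4877.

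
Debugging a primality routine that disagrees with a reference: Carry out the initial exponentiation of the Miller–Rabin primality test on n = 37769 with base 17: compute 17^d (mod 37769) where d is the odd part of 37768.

25525

n − 1 = 37768 = 2^3 · 4721, so s = 3 and d = 4721.
By repeated squaring, 17^4721 ≡ 25525 (mod 37769).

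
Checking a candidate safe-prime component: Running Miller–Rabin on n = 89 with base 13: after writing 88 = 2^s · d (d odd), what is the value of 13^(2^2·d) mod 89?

n − 1 = 88 = 2^3 · 11, so s = 3 and d = 11.
x_0 = 13^11 mod 89 = 77.
x_1 = 77^2 mod 89 = 55.
x_2 = 55^2 mod 89 = 88.

88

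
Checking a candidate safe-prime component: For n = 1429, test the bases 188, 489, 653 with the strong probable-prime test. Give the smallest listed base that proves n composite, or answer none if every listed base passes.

none

n − 1 = 1428 = 2^2 · 357, so s = 2 and d = 357.
Base 188: x_0 = 188^357 mod 1429 = 620. x_0 is neither 1 nor 1428, so continue squaring. x_1 = 620^2 mod 1429 = 1428. x_1 ≡ −1, so 188 is not a witness.
Base 489: x_0 = 489^357 mod 1429 = 809. x_0 is neither 1 nor 1428, so continue squaring. x_1 = 809^2 mod 1429 = 1428. x_1 ≡ −1, so 489 is not a witness.
Base 653: x_0 = 653^357 mod 1429 = 1428. x_0 = 1428 ≡ −1, so 653 is not a witness.
No listed base is a witness for 1429.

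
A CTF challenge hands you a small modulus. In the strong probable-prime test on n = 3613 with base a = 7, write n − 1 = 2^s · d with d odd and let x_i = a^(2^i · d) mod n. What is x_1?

n − 1 = 3612 = 2^2 · 903, so s = 2 and d = 903.
x_0 = 7^903 mod 3613 = 3612.
x_1 = 3612^2 mod 3613 = 1.

1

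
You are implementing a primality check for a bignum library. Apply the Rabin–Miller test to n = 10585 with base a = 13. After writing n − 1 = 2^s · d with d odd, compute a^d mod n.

n − 1 = 10584 = 2^3 · 1323, so s = 3 and d = 1323.
13^1323 mod 10585 = 6872.

6872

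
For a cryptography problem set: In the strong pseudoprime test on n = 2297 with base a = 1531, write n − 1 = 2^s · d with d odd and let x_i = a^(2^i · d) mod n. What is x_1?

1932

n − 1 = 2296 = 2^3 · 287, so s = 3 and d = 287.
By repeated squaring, 1531^287 ≡ 1407 (mod 2297).
x_0 = 1407.
x_1 = 1407^2 mod 2297 = 1932.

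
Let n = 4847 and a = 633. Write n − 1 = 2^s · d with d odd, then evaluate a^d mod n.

2722

n − 1 = 4846 = 2^1 · 2423, so s = 1 and d = 2423.
633^2423 mod 4847 = 2722.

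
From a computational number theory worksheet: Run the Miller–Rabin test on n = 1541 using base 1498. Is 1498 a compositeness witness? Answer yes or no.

no

n − 1 = 1540 = 2^2 · 385, so s = 2 and d = 385.
By repeated squaring, 1498^385 ≡ 1 (mod 1541).
x_0 = 1498^385 mod 1541 = 1.
x_0 = 1, so 1498 is not a witness.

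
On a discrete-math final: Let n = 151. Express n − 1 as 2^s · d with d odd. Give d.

75

Halving: 150 → 75; 75 is odd.
So 150 = 2^1 · 75.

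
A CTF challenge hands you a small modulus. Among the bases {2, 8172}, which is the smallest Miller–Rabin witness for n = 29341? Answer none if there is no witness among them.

none

n − 1 = 29340 = 2^2 · 7335, so s = 2 and d = 7335.
Base 2: x_0 = 2^7335 mod 29341 = 26424. x_0 is neither 1 nor 29340, so continue squaring. x_1 = 26424^2 mod 29341 = 29340. x_1 ≡ −1, so 2 is not a witness.
Base 8172: x_0 = 8172^7335 mod 29341 = 10847. x_0 is neither 1 nor 29340, so continue squaring. x_1 = 10847^2 mod 29341 = 29340. x_1 ≡ −1, so 8172 is not a witness.
No listed base is a witness for 29341.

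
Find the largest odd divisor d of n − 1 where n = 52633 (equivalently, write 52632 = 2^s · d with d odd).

6579

Halving: 52632 → 26316 → 13158 → 6579; 6579 is odd.
So 52632 = 2^3 · 6579.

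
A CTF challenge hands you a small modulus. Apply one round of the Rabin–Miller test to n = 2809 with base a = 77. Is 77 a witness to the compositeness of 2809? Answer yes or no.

yes

n − 1 = 2808 = 2^3 · 351, so s = 3 and d = 351.
x_0 = 77^351 mod 2809 = 1644.
x_0 is neither 1 nor 2808, so continue squaring.
x_1 = 1644^2 mod 2809 = 478.
x_2 = 478^2 mod 2809 = 955.
Reached i = s−1 = 2 without hitting −1: 77 is a Miller–Rabin witness and 2809 is composite.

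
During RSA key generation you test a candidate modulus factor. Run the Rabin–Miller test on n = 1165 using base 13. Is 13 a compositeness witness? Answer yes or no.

yes

n − 1 = 1164 = 2^2 · 291, so s = 2 and d = 291.
x_0 = 13^291 mod 1165 = 1152.
x_0 is neither 1 nor 1164, so continue squaring.
x_1 = 1152^2 mod 1165 = 169.
Reached i = s−1 = 1 without hitting −1: 13 is a Miller–Rabin witness and 1165 is composite.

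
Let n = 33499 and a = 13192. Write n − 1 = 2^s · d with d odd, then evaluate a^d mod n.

5619

n − 1 = 33498 = 2^1 · 16749, so s = 1 and d = 16749.
13192^16749 mod 33499 = 5619.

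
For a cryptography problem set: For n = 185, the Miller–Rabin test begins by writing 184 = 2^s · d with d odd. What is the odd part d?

Halving: 184 → 92 → 46 → 23; 23 is odd.
So 184 = 2^3 · 23.

23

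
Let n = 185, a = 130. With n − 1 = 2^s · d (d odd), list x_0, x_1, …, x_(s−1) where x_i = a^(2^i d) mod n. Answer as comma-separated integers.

15, 40, 120

n − 1 = 184 = 2^3 · 23, so s = 3 and d = 23.
x_0 = 130^23 mod 185 = 15.
x_1 = 15^2 mod 185 = 40.
x_2 = 40^2 mod 185 = 120.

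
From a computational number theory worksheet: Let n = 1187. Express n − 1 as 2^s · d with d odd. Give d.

Halving: 1186 → 593; 593 is odd.
So 1186 = 2^1 · 593.

593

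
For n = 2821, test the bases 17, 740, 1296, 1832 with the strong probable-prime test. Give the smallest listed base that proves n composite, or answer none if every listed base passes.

n − 1 = 2820 = 2^2 · 705, so s = 2 and d = 705.
Base 17: x_0 = 17^705 mod 2821 = 2820. x_0 = 2820 ≡ −1, so 17 is not a witness.
Base 740: x_0 = 740^705 mod 2821 = 2820. x_0 = 2820 ≡ −1, so 740 is not a witness.
Base 1296: x_0 = 1296^705 mod 2821 = 1. x_0 = 1, so 1296 is not a witness.
Base 1832: x_0 = 1832^705 mod 2821 = 2820. x_0 = 2820 ≡ −1, so 1832 is not a witness.
No listed base is a witness for 2821.

none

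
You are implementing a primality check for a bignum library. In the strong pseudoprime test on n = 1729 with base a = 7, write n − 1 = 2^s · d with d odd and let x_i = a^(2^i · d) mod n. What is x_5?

742

n − 1 = 1728 = 2^6 · 27, so s = 6 and d = 27.
Repeated squaring mod 1729: 7^1 ≡ 7, 7^2 ≡ 49, 7^4 ≡ 672, 7^8 ≡ 315, 7^16 ≡ 672.
27 = 16 + 8 + 2 + 1, so 7^27 ≡ 672·315·49·7 ≡ 343 (mod 1729).
x_0 = 343.
x_1 = 343^2 mod 1729 = 77.
x_2 = 77^2 mod 1729 = 742.
x_3 = 742^2 mod 1729 = 742.
x_4 = 742^2 mod 1729 = 742.
x_5 = 742^2 mod 1729 = 742.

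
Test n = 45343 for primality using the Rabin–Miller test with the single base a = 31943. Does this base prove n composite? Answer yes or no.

n − 1 = 45342 = 2^1 · 22671, so s = 1 and d = 22671.
x_0 = 31943^22671 mod 45343 = 45342.
x_0 = 45342 ≡ −1, so 31943 is not a witness.

no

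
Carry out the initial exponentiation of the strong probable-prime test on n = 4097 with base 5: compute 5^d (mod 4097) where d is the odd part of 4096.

5

n − 1 = 4096 = 2^12 · 1, so s = 12 and d = 1.
5^1 mod 4097 = 5.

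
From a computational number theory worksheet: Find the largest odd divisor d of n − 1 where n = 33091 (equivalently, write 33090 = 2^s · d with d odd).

16545

Halving: 33090 → 16545; 16545 is odd.
So 33090 = 2^1 · 16545.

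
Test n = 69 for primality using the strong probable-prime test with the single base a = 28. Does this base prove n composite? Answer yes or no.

n − 1 = 68 = 2^2 · 17, so s = 2 and d = 17.
x_0 = 28^17 mod 69 = 61.
x_0 is neither 1 nor 68, so continue squaring.
x_1 = 61^2 mod 69 = 64.
Reached i = s−1 = 1 without hitting −1: 28 is a Miller–Rabin witness and 69 is composite.

yes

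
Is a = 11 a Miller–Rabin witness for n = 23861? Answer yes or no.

n − 1 = 23860 = 2^2 · 5965, so s = 2 and d = 5965.
x_0 = 11^5965 mod 23861 = 4926.
x_0 is neither 1 nor 23860, so continue squaring.
x_1 = 4926^2 mod 23861 = 22700.
Reached i = s−1 = 1 without hitting −1: 11 is a Miller–Rabin witness and 23861 is composite.

yes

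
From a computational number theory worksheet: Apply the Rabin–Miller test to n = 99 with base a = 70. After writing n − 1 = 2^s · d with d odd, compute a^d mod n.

25

n − 1 = 98 = 2^1 · 49, so s = 1 and d = 49.
70^49 mod 99 = 25.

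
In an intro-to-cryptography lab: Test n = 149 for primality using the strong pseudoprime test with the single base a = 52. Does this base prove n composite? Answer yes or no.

n − 1 = 148 = 2^2 · 37, so s = 2 and d = 37.
x_0 = 52^37 mod 149 = 44.
x_0 is neither 1 nor 148, so continue squaring.
x_1 = 44^2 mod 149 = 148.
x_1 ≡ −1, so 52 is not a witness.

no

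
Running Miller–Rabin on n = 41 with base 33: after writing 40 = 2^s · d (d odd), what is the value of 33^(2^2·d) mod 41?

1

n − 1 = 40 = 2^3 · 5, so s = 3 and d = 5.
x_0 = 33^5 mod 41 = 32.
x_1 = 32^2 mod 41 = 40.
x_2 = 40^2 mod 41 = 1.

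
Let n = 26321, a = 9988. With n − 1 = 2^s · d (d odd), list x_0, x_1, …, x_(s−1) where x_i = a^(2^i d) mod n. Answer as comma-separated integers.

24769, 13493, 25013, 26320

n − 1 = 26320 = 2^4 · 1645, so s = 4 and d = 1645.
x_0 = 9988^1645 mod 26321 = 24769.
x_1 = 24769^2 mod 26321 = 13493.
x_2 = 13493^2 mod 26321 = 25013.
x_3 = 25013^2 mod 26321 = 26320.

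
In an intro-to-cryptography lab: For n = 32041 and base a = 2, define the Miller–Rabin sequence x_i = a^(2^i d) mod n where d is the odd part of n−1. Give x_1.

n − 1 = 32040 = 2^3 · 4005, so s = 3 and d = 4005.
Repeated squaring mod 32041: 2^1 ≡ 2, 2^2 ≡ 4, 2^4 ≡ 16, 2^8 ≡ 256, 2^16 ≡ 1454, 2^32 ≡ 31451, 2^64 ≡ 27690, 2^128 ≡ 27011, 2^256 ≡ 20551, 2^512 ≡ 11180, 2^1024 ≡ 459, 2^2048 ≡ 18435.
4005 = 2048 + 1024 + 512 + 256 + 128 + 32 + 4 + 1, so 2^4005 ≡ 18435·459·11180·20551·27011·31451·16·2 ≡ 22911 (mod 32041).
x_0 = 22911.
x_1 = 22911^2 mod 32041 = 18259.

18259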